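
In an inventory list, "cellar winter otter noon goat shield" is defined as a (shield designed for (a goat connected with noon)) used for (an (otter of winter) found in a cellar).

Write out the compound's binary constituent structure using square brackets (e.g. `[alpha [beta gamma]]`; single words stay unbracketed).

Whole compound: head "shield" (specifically "noon goat shield"), modifier "cellar winter otter".
Within "cellar winter otter", the head is "otter" (specifically "winter otter") and the modifier is "cellar".
Within "winter otter", the head is "otter" and the modifier is "winter".
Within "noon goat shield", the head is "shield" and the modifier is "noon goat".
Within "noon goat", the head is "goat" and the modifier is "noon".
Assembled: [[cellar [winter otter]] [[noon goat] shield]].

[[cellar [winter otter]] [[noon goat] shield]]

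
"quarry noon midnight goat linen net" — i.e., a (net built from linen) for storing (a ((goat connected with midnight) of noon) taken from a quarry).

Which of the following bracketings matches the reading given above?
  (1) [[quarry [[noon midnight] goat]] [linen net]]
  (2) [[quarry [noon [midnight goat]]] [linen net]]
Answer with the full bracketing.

[[quarry [noon [midnight goat]]] [linen net]]

The paraphrase's head is the "net" part ("linen net"); its modifier is "quarry noon midnight goat".
That top-level split, carried through the inner groups, gives [[quarry [noon [midnight goat]]] [linen net]].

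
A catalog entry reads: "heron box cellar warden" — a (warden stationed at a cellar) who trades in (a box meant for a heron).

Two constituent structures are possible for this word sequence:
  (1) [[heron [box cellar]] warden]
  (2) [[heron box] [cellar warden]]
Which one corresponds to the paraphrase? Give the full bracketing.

[[heron box] [cellar warden]]

The paraphrase's head is the "warden" part ("cellar warden"); its modifier is "heron box".
That top-level split, carried through the inner groups, gives [[heron box] [cellar warden]].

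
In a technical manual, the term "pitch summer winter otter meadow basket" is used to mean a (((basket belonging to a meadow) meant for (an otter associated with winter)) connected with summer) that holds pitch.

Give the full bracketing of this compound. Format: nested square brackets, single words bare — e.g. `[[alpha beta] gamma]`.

[pitch [summer [[winter otter] [meadow basket]]]]

At the top level: head "basket" (specifically "summer winter otter meadow basket"); modifier "pitch".
"summer winter otter meadow basket" → head "basket" (specifically "winter otter meadow basket"), modifier "summer".
"winter otter meadow basket" → head "basket" (specifically "meadow basket"), modifier "winter otter".
"winter otter" → head "otter", modifier "winter".
"meadow basket" → head "basket", modifier "meadow".
So the structure is [pitch [summer [[winter otter] [meadow basket]]]].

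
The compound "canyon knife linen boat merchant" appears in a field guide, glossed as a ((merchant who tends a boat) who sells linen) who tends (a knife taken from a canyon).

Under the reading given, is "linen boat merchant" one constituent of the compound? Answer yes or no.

The paraphrase groups the words so that "linen boat merchant" is one unit: it corresponds to a single parenthesized sub-phrase.
The full structure is [[canyon knife] [linen [boat merchant]]], in which [linen boat merchant] is a constituent.

yes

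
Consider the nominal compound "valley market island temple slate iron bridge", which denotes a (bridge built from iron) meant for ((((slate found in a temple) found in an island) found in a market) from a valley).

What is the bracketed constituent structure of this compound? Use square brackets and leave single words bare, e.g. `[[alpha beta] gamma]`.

The outermost head in the paraphrase is "bridge" (specifically "iron bridge"), modified by "valley market island temple slate".
Inside "valley market island temple slate": head "slate" (specifically "market island temple slate"), modifier "valley".
Inside "market island temple slate": head "slate" (specifically "island temple slate"), modifier "market".
Inside "island temple slate": head "slate" (specifically "temple slate"), modifier "island".
Inside "temple slate": head "slate", modifier "temple".
Inside "iron bridge": head "bridge", modifier "iron".
Putting it together: [[valley [market [island [temple slate]]]] [iron bridge]].

[[valley [market [island [temple slate]]]] [iron bridge]]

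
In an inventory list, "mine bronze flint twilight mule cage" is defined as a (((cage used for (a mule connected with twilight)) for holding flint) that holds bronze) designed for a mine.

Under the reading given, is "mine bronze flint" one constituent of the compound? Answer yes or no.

The top-level split is [mine] [bronze flint twilight mule cage]; the full structure is [mine [bronze [flint [[twilight mule] cage]]]].
"mine bronze flint" straddles a constituent boundary, so it is not a single unit.

no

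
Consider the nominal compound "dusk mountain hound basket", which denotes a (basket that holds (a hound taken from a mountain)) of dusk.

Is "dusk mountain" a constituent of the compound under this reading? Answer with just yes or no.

The top-level split is [dusk] [mountain hound basket]; the full structure is [dusk [[mountain hound] basket]].
"dusk mountain" straddles a constituent boundary, so it is not a single unit.

no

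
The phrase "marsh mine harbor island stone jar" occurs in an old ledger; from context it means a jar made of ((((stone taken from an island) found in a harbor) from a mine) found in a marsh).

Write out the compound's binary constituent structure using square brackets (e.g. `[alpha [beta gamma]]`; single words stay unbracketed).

Overall it is a kind of jar; the modifier is "marsh mine harbor island stone".
Inside "marsh mine harbor island stone": head "stone" (specifically "mine harbor island stone"), modifier "marsh".
Inside "mine harbor island stone": head "stone" (specifically "harbor island stone"), modifier "mine".
Inside "harbor island stone": head "stone" (specifically "island stone"), modifier "harbor".
Inside "island stone": head "stone", modifier "island".
Assembled: [[marsh [mine [harbor [island stone]]]] jar].

[[marsh [mine [harbor [island stone]]]] jar]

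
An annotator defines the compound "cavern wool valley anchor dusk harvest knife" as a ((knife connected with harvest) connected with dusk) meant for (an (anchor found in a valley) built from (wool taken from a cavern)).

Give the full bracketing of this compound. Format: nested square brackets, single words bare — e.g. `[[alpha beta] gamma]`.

Overall it is a kind of knife (specifically "dusk harvest knife"); the modifier is "cavern wool valley anchor".
"cavern wool valley anchor" → head "anchor" (specifically "valley anchor"), modifier "cavern wool".
"cavern wool" → head "wool", modifier "cavern".
"valley anchor" → head "anchor", modifier "valley".
"dusk harvest knife" → head "knife" (specifically "harvest knife"), modifier "dusk".
"harvest knife" → head "knife", modifier "harvest".
Putting it together: [[[cavern wool] [valley anchor]] [dusk [harvest knife]]].

[[[cavern wool] [valley anchor]] [dusk [harvest knife]]]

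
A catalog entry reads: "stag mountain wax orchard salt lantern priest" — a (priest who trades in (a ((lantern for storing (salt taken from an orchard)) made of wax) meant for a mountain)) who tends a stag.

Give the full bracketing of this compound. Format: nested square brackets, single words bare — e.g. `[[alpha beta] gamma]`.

At the top level: head "priest" (specifically "mountain wax orchard salt lantern priest"); modifier "stag".
Within "mountain wax orchard salt lantern priest", the head is "priest" and the modifier is "mountain wax orchard salt lantern".
Within "mountain wax orchard salt lantern", the head is "lantern" (specifically "wax orchard salt lantern") and the modifier is "mountain".
Within "wax orchard salt lantern", the head is "lantern" (specifically "orchard salt lantern") and the modifier is "wax".
Within "orchard salt lantern", the head is "lantern" and the modifier is "orchard salt".
Within "orchard salt", the head is "salt" and the modifier is "orchard".
Putting it together: [stag [[mountain [wax [[orchard salt] lantern]]] priest]].

[stag [[mountain [wax [[orchard salt] lantern]]] priest]]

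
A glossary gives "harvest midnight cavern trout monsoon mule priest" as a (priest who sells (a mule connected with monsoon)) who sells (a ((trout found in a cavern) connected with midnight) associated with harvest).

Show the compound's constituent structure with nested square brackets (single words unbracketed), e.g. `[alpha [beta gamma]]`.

[[harvest [midnight [cavern trout]]] [[monsoon mule] priest]]

At the top level: head "priest" (specifically "monsoon mule priest"); modifier "harvest midnight cavern trout".
"harvest midnight cavern trout" → head "trout" (specifically "midnight cavern trout"), modifier "harvest".
"midnight cavern trout" → head "trout" (specifically "cavern trout"), modifier "midnight".
"cavern trout" → head "trout", modifier "cavern".
"monsoon mule priest" → head "priest", modifier "monsoon mule".
"monsoon mule" → head "mule", modifier "monsoon".
Assembled: [[harvest [midnight [cavern trout]]] [[monsoon mule] priest]].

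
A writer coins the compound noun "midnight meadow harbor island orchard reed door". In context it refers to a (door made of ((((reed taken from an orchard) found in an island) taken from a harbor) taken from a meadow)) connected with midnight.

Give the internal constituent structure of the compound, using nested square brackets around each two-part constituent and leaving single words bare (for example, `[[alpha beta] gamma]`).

The outermost head in the paraphrase is "door" (specifically "meadow harbor island orchard reed door"), modified by "midnight".
Within "meadow harbor island orchard reed door", the head is "door" and the modifier is "meadow harbor island orchard reed".
Within "meadow harbor island orchard reed", the head is "reed" (specifically "harbor island orchard reed") and the modifier is "meadow".
Within "harbor island orchard reed", the head is "reed" (specifically "island orchard reed") and the modifier is "harbor".
Within "island orchard reed", the head is "reed" (specifically "orchard reed") and the modifier is "island".
Within "orchard reed", the head is "reed" and the modifier is "orchard".
Putting it together: [midnight [[meadow [harbor [island [orchard reed]]]] door]].

[midnight [[meadow [harbor [island [orchard reed]]]] door]]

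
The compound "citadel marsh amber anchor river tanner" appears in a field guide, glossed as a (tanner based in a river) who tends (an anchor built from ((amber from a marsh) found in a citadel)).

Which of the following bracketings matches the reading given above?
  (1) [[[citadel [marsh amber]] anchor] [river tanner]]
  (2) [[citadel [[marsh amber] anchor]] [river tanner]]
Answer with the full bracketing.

[[[citadel [marsh amber]] anchor] [river tanner]]

The paraphrase's head is the "tanner" part ("river tanner"); its modifier is "citadel marsh amber anchor".
That top-level split, carried through the inner groups, gives [[[citadel [marsh amber]] anchor] [river tanner]].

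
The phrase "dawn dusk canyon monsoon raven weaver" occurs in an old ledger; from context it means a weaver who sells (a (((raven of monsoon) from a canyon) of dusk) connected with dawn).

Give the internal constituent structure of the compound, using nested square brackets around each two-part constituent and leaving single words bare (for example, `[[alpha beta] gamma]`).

[[dawn [dusk [canyon [monsoon raven]]]] weaver]

Overall it is a kind of weaver; the modifier is "dawn dusk canyon monsoon raven".
Within "dawn dusk canyon monsoon raven", the head is "raven" (specifically "dusk canyon monsoon raven") and the modifier is "dawn".
Within "dusk canyon monsoon raven", the head is "raven" (specifically "canyon monsoon raven") and the modifier is "dusk".
Within "canyon monsoon raven", the head is "raven" (specifically "monsoon raven") and the modifier is "canyon".
Within "monsoon raven", the head is "raven" and the modifier is "monsoon".
Putting it together: [[dawn [dusk [canyon [monsoon raven]]]] weaver].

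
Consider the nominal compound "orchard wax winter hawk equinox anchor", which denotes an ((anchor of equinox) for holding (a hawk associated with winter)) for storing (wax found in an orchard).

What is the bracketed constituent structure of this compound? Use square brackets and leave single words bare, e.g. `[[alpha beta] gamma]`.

Whole compound: head "anchor" (specifically "winter hawk equinox anchor"), modifier "orchard wax".
Within "orchard wax", the head is "wax" and the modifier is "orchard".
Within "winter hawk equinox anchor", the head is "anchor" (specifically "equinox anchor") and the modifier is "winter hawk".
Within "winter hawk", the head is "hawk" and the modifier is "winter".
Within "equinox anchor", the head is "anchor" and the modifier is "equinox".
Assembled: [[orchard wax] [[winter hawk] [equinox anchor]]].

[[orchard wax] [[winter hawk] [equinox anchor]]]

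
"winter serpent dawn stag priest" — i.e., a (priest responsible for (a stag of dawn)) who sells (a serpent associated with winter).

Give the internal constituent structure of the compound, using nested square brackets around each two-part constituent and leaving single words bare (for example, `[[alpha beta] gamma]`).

[[winter serpent] [[dawn stag] priest]]

Whole compound: head "priest" (specifically "dawn stag priest"), modifier "winter serpent".
Within "winter serpent", the head is "serpent" and the modifier is "winter".
Within "dawn stag priest", the head is "priest" and the modifier is "dawn stag".
Within "dawn stag", the head is "stag" and the modifier is "dawn".
Putting it together: [[winter serpent] [[dawn stag] priest]].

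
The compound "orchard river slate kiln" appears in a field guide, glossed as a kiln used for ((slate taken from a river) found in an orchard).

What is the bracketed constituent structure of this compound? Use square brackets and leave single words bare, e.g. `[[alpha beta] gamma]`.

The outermost head in the paraphrase is "kiln", modified by "orchard river slate".
Inside "orchard river slate": head "slate" (specifically "river slate"), modifier "orchard".
Inside "river slate": head "slate", modifier "river".
Assembled: [[orchard [river slate]] kiln].

[[orchard [river slate]] kiln]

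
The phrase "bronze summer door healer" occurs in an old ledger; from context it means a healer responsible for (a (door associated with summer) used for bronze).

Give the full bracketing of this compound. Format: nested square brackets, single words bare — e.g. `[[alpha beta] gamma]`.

[[bronze [summer door]] healer]

Whole compound: head "healer", modifier "bronze summer door".
Inside "bronze summer door": head "door" (specifically "summer door"), modifier "bronze".
Inside "summer door": head "door", modifier "summer".
So the structure is [[bronze [summer door]] healer].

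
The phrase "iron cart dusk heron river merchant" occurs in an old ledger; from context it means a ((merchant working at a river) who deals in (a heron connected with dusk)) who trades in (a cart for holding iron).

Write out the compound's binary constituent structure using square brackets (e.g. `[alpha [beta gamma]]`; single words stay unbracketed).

Whole compound: head "merchant" (specifically "dusk heron river merchant"), modifier "iron cart".
Inside "iron cart": head "cart", modifier "iron".
Inside "dusk heron river merchant": head "merchant" (specifically "river merchant"), modifier "dusk heron".
Inside "dusk heron": head "heron", modifier "dusk".
Inside "river merchant": head "merchant", modifier "river".
So the structure is [[iron cart] [[dusk heron] [river merchant]]].

[[iron cart] [[dusk heron] [river merchant]]]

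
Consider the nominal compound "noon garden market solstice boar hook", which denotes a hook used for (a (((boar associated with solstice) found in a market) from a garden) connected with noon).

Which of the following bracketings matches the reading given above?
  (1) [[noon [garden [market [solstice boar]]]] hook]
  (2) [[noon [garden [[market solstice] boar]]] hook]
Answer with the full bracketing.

The paraphrase's head is the "hook" part ("hook"); its modifier is "noon garden market solstice boar".
That top-level split, carried through the inner groups, gives [[noon [garden [market [solstice boar]]]] hook].

[[noon [garden [market [solstice boar]]]] hook]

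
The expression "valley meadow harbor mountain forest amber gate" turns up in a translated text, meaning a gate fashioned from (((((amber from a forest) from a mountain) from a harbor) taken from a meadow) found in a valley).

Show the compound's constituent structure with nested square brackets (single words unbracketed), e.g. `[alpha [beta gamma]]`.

[[valley [meadow [harbor [mountain [forest amber]]]]] gate]

Overall it is a kind of gate; the modifier is "valley meadow harbor mountain forest amber".
"valley meadow harbor mountain forest amber" → head "amber" (specifically "meadow harbor mountain forest amber"), modifier "valley".
"meadow harbor mountain forest amber" → head "amber" (specifically "harbor mountain forest amber"), modifier "meadow".
"harbor mountain forest amber" → head "amber" (specifically "mountain forest amber"), modifier "harbor".
"mountain forest amber" → head "amber" (specifically "forest amber"), modifier "mountain".
"forest amber" → head "amber", modifier "forest".
Assembled: [[valley [meadow [harbor [mountain [forest amber]]]]] gate].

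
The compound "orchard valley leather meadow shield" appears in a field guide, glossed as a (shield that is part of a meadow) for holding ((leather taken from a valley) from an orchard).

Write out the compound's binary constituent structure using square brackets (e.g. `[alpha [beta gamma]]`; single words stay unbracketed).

The outermost head in the paraphrase is "shield" (specifically "meadow shield"), modified by "orchard valley leather".
"orchard valley leather" → head "leather" (specifically "valley leather"), modifier "orchard".
"valley leather" → head "leather", modifier "valley".
"meadow shield" → head "shield", modifier "meadow".
So the structure is [[orchard [valley leather]] [meadow shield]].

[[orchard [valley leather]] [meadow shield]]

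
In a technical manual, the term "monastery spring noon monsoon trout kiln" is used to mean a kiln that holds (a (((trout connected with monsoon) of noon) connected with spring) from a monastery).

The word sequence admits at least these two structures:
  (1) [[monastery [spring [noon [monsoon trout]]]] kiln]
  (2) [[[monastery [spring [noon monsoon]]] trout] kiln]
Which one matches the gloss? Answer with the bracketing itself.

[[monastery [spring [noon [monsoon trout]]]] kiln]

The paraphrase's head is the "kiln" part ("kiln"); its modifier is "monastery spring noon monsoon trout".
That top-level split, carried through the inner groups, gives [[monastery [spring [noon [monsoon trout]]]] kiln].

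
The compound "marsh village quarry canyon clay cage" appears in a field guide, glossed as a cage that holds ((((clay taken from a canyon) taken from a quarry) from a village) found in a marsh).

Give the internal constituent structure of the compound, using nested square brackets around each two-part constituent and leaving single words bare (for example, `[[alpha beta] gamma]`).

[[marsh [village [quarry [canyon clay]]]] cage]

The outermost head in the paraphrase is "cage", modified by "marsh village quarry canyon clay".
Within "marsh village quarry canyon clay", the head is "clay" (specifically "village quarry canyon clay") and the modifier is "marsh".
Within "village quarry canyon clay", the head is "clay" (specifically "quarry canyon clay") and the modifier is "village".
Within "quarry canyon clay", the head is "clay" (specifically "canyon clay") and the modifier is "quarry".
Within "canyon clay", the head is "clay" and the modifier is "canyon".
Assembled: [[marsh [village [quarry [canyon clay]]]] cage].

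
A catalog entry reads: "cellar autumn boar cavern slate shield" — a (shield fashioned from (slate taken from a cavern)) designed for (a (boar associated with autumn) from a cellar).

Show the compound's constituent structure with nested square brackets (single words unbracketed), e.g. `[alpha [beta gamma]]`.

At the top level: head "shield" (specifically "cavern slate shield"); modifier "cellar autumn boar".
Within "cellar autumn boar", the head is "boar" (specifically "autumn boar") and the modifier is "cellar".
Within "autumn boar", the head is "boar" and the modifier is "autumn".
Within "cavern slate shield", the head is "shield" and the modifier is "cavern slate".
Within "cavern slate", the head is "slate" and the modifier is "cavern".
So the structure is [[cellar [autumn boar]] [[cavern slate] shield]].

[[cellar [autumn boar]] [[cavern slate] shield]]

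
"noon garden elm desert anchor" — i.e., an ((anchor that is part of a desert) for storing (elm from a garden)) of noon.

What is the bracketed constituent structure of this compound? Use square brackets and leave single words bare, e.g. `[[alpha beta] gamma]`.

At the top level: head "anchor" (specifically "garden elm desert anchor"); modifier "noon".
Within "garden elm desert anchor", the head is "anchor" (specifically "desert anchor") and the modifier is "garden elm".
Within "garden elm", the head is "elm" and the modifier is "garden".
Within "desert anchor", the head is "anchor" and the modifier is "desert".
Assembled: [noon [[garden elm] [desert anchor]]].

[noon [[garden elm] [desert anchor]]]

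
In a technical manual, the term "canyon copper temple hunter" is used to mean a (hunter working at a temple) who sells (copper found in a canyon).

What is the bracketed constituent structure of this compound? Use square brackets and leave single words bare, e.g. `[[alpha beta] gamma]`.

[[canyon copper] [temple hunter]]

The outermost head in the paraphrase is "hunter" (specifically "temple hunter"), modified by "canyon copper".
Inside "canyon copper": head "copper", modifier "canyon".
Inside "temple hunter": head "hunter", modifier "temple".
So the structure is [[canyon copper] [temple hunter]].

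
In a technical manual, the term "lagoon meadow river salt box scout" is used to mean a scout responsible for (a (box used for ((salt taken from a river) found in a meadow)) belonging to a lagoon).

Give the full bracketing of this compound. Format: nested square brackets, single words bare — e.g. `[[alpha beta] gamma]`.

[[lagoon [[meadow [river salt]] box]] scout]

At the top level: head "scout"; modifier "lagoon meadow river salt box".
Within "lagoon meadow river salt box", the head is "box" (specifically "meadow river salt box") and the modifier is "lagoon".
Within "meadow river salt box", the head is "box" and the modifier is "meadow river salt".
Within "meadow river salt", the head is "salt" (specifically "river salt") and the modifier is "meadow".
Within "river salt", the head is "salt" and the modifier is "river".
So the structure is [[lagoon [[meadow [river salt]] box]] scout].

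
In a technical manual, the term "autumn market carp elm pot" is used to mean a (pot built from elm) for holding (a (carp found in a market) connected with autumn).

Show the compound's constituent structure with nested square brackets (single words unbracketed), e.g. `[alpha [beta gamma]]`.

[[autumn [market carp]] [elm pot]]

Whole compound: head "pot" (specifically "elm pot"), modifier "autumn market carp".
Inside "autumn market carp": head "carp" (specifically "market carp"), modifier "autumn".
Inside "market carp": head "carp", modifier "market".
Inside "elm pot": head "pot", modifier "elm".
So the structure is [[autumn [market carp]] [elm pot]].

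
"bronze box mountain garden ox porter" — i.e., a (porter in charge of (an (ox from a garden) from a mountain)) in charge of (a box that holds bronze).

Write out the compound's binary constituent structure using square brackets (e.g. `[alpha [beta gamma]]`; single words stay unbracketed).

At the top level: head "porter" (specifically "mountain garden ox porter"); modifier "bronze box".
"bronze box" → head "box", modifier "bronze".
"mountain garden ox porter" → head "porter", modifier "mountain garden ox".
"mountain garden ox" → head "ox" (specifically "garden ox"), modifier "mountain".
"garden ox" → head "ox", modifier "garden".
So the structure is [[bronze box] [[mountain [garden ox]] porter]].

[[bronze box] [[mountain [garden ox]] porter]]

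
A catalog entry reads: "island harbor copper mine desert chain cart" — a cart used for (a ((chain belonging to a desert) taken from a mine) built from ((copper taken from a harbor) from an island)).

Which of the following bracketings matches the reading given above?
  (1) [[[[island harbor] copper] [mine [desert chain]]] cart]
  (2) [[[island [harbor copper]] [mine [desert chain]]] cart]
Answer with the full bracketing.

[[[island [harbor copper]] [mine [desert chain]]] cart]

The paraphrase's head is the "cart" part ("cart"); its modifier is "island harbor copper mine desert chain".
That top-level split, carried through the inner groups, gives [[[island [harbor copper]] [mine [desert chain]]] cart].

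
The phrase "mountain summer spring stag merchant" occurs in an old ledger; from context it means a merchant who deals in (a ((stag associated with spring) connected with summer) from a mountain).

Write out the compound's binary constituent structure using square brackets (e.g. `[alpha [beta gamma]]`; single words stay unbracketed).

[[mountain [summer [spring stag]]] merchant]

At the top level: head "merchant"; modifier "mountain summer spring stag".
Inside "mountain summer spring stag": head "stag" (specifically "summer spring stag"), modifier "mountain".
Inside "summer spring stag": head "stag" (specifically "spring stag"), modifier "summer".
Inside "spring stag": head "stag", modifier "spring".
Assembled: [[mountain [summer [spring stag]]] merchant].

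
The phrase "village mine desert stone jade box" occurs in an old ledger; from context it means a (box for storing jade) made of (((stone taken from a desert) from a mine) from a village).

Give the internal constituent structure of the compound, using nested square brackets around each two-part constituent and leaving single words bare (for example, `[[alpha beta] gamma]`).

[[village [mine [desert stone]]] [jade box]]

At the top level: head "box" (specifically "jade box"); modifier "village mine desert stone".
Inside "village mine desert stone": head "stone" (specifically "mine desert stone"), modifier "village".
Inside "mine desert stone": head "stone" (specifically "desert stone"), modifier "mine".
Inside "desert stone": head "stone", modifier "desert".
Inside "jade box": head "box", modifier "jade".
So the structure is [[village [mine [desert stone]]] [jade box]].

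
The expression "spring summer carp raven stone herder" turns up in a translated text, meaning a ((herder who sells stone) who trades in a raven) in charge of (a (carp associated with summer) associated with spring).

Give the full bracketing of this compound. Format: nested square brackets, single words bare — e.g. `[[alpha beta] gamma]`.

[[spring [summer carp]] [raven [stone herder]]]

Whole compound: head "herder" (specifically "raven stone herder"), modifier "spring summer carp".
"spring summer carp" → head "carp" (specifically "summer carp"), modifier "spring".
"summer carp" → head "carp", modifier "summer".
"raven stone herder" → head "herder" (specifically "stone herder"), modifier "raven".
"stone herder" → head "herder", modifier "stone".
So the structure is [[spring [summer carp]] [raven [stone herder]]].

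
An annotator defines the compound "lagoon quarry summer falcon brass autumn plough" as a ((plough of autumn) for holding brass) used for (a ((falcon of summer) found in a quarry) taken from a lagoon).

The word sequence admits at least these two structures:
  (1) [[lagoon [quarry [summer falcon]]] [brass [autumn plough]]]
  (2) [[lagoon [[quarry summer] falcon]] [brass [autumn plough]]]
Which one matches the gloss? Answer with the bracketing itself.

The paraphrase's head is the "plough" part ("brass autumn plough"); its modifier is "lagoon quarry summer falcon".
That top-level split, carried through the inner groups, gives [[lagoon [quarry [summer falcon]]] [brass [autumn plough]]].

[[lagoon [quarry [summer falcon]]] [brass [autumn plough]]]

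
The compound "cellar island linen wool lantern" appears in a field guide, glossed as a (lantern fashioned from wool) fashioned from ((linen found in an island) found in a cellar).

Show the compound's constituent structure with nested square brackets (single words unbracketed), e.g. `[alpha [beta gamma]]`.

[[cellar [island linen]] [wool lantern]]

Whole compound: head "lantern" (specifically "wool lantern"), modifier "cellar island linen".
Within "cellar island linen", the head is "linen" (specifically "island linen") and the modifier is "cellar".
Within "island linen", the head is "linen" and the modifier is "island".
Within "wool lantern", the head is "lantern" and the modifier is "wool".
So the structure is [[cellar [island linen]] [wool lantern]].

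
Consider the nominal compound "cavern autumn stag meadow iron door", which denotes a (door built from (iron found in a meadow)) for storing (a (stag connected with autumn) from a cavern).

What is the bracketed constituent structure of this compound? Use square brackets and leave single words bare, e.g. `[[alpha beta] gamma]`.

Whole compound: head "door" (specifically "meadow iron door"), modifier "cavern autumn stag".
Inside "cavern autumn stag": head "stag" (specifically "autumn stag"), modifier "cavern".
Inside "autumn stag": head "stag", modifier "autumn".
Inside "meadow iron door": head "door", modifier "meadow iron".
Inside "meadow iron": head "iron", modifier "meadow".
Assembled: [[cavern [autumn stag]] [[meadow iron] door]].

[[cavern [autumn stag]] [[meadow iron] door]]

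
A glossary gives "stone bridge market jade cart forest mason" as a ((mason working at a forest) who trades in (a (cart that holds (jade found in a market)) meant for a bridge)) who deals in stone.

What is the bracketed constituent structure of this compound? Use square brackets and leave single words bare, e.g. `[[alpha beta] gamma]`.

At the top level: head "mason" (specifically "bridge market jade cart forest mason"); modifier "stone".
"bridge market jade cart forest mason" → head "mason" (specifically "forest mason"), modifier "bridge market jade cart".
"bridge market jade cart" → head "cart" (specifically "market jade cart"), modifier "bridge".
"market jade cart" → head "cart", modifier "market jade".
"market jade" → head "jade", modifier "market".
"forest mason" → head "mason", modifier "forest".
So the structure is [stone [[bridge [[market jade] cart]] [forest mason]]].

[stone [[bridge [[market jade] cart]] [forest mason]]]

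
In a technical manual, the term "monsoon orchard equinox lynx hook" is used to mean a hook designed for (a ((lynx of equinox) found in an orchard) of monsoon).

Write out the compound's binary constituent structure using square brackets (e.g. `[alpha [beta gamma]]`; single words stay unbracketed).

At the top level: head "hook"; modifier "monsoon orchard equinox lynx".
Inside "monsoon orchard equinox lynx": head "lynx" (specifically "orchard equinox lynx"), modifier "monsoon".
Inside "orchard equinox lynx": head "lynx" (specifically "equinox lynx"), modifier "orchard".
Inside "equinox lynx": head "lynx", modifier "equinox".
Putting it together: [[monsoon [orchard [equinox lynx]]] hook].

[[monsoon [orchard [equinox lynx]]] hook]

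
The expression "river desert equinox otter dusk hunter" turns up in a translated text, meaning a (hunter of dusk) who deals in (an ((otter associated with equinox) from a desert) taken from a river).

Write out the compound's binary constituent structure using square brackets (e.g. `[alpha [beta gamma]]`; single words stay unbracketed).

[[river [desert [equinox otter]]] [dusk hunter]]

At the top level: head "hunter" (specifically "dusk hunter"); modifier "river desert equinox otter".
Within "river desert equinox otter", the head is "otter" (specifically "desert equinox otter") and the modifier is "river".
Within "desert equinox otter", the head is "otter" (specifically "equinox otter") and the modifier is "desert".
Within "equinox otter", the head is "otter" and the modifier is "equinox".
Within "dusk hunter", the head is "hunter" and the modifier is "dusk".
Putting it together: [[river [desert [equinox otter]]] [dusk hunter]].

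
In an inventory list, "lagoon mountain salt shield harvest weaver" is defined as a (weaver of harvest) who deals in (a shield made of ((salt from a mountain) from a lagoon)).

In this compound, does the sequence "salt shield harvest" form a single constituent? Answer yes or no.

no

The top-level split is [lagoon mountain salt shield] [harvest weaver]; the full structure is [[[lagoon [mountain salt]] shield] [harvest weaver]].
"salt shield harvest" straddles a constituent boundary, so it is not a single unit.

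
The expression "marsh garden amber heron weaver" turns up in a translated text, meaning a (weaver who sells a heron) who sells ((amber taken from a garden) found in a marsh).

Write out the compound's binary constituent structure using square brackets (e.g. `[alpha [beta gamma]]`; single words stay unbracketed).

Overall it is a kind of weaver (specifically "heron weaver"); the modifier is "marsh garden amber".
"marsh garden amber" → head "amber" (specifically "garden amber"), modifier "marsh".
"garden amber" → head "amber", modifier "garden".
"heron weaver" → head "weaver", modifier "heron".
So the structure is [[marsh [garden amber]] [heron weaver]].

[[marsh [garden amber]] [heron weaver]]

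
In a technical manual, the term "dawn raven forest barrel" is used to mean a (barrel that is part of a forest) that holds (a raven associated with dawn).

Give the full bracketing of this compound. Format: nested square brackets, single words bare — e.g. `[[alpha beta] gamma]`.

Overall it is a kind of barrel (specifically "forest barrel"); the modifier is "dawn raven".
Within "dawn raven", the head is "raven" and the modifier is "dawn".
Within "forest barrel", the head is "barrel" and the modifier is "forest".
Putting it together: [[dawn raven] [forest barrel]].

[[dawn raven] [forest barrel]]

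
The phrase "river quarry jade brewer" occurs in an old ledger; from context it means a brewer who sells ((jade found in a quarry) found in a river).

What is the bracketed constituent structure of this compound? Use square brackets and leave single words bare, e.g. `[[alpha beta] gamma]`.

At the top level: head "brewer"; modifier "river quarry jade".
Inside "river quarry jade": head "jade" (specifically "quarry jade"), modifier "river".
Inside "quarry jade": head "jade", modifier "quarry".
So the structure is [[river [quarry jade]] brewer].

[[river [quarry jade]] brewer]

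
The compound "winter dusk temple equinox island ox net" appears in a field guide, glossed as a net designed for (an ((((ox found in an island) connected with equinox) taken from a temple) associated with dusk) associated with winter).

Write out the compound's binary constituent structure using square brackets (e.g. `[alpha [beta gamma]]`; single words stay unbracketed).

At the top level: head "net"; modifier "winter dusk temple equinox island ox".
Inside "winter dusk temple equinox island ox": head "ox" (specifically "dusk temple equinox island ox"), modifier "winter".
Inside "dusk temple equinox island ox": head "ox" (specifically "temple equinox island ox"), modifier "dusk".
Inside "temple equinox island ox": head "ox" (specifically "equinox island ox"), modifier "temple".
Inside "equinox island ox": head "ox" (specifically "island ox"), modifier "equinox".
Inside "island ox": head "ox", modifier "island".
Assembled: [[winter [dusk [temple [equinox [island ox]]]]] net].

[[winter [dusk [temple [equinox [island ox]]]]] net]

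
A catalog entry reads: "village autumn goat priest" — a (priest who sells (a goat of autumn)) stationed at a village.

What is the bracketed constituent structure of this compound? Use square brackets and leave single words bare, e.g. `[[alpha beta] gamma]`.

At the top level: head "priest" (specifically "autumn goat priest"); modifier "village".
Within "autumn goat priest", the head is "priest" and the modifier is "autumn goat".
Within "autumn goat", the head is "goat" and the modifier is "autumn".
So the structure is [village [[autumn goat] priest]].

[village [[autumn goat] priest]]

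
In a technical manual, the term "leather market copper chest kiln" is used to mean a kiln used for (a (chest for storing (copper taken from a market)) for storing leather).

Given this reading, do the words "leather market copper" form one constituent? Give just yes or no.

The top-level split is [leather market copper chest] [kiln]; the full structure is [[leather [[market copper] chest]] kiln].
"leather market copper" straddles a constituent boundary, so it is not a single unit.

no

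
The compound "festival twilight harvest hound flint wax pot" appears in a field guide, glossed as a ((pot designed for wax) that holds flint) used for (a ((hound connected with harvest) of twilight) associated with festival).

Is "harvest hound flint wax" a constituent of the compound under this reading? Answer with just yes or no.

The top-level split is [festival twilight harvest hound] [flint wax pot]; the full structure is [[festival [twilight [harvest hound]]] [flint [wax pot]]].
"harvest hound flint wax" straddles a constituent boundary, so it is not a single unit.

no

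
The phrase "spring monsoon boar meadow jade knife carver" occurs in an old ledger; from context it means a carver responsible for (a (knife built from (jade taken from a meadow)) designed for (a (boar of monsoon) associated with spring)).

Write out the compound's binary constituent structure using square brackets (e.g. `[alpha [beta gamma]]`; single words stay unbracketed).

Overall it is a kind of carver; the modifier is "spring monsoon boar meadow jade knife".
Within "spring monsoon boar meadow jade knife", the head is "knife" (specifically "meadow jade knife") and the modifier is "spring monsoon boar".
Within "spring monsoon boar", the head is "boar" (specifically "monsoon boar") and the modifier is "spring".
Within "monsoon boar", the head is "boar" and the modifier is "monsoon".
Within "meadow jade knife", the head is "knife" and the modifier is "meadow jade".
Within "meadow jade", the head is "jade" and the modifier is "meadow".
Putting it together: [[[spring [monsoon boar]] [[meadow jade] knife]] carver].

[[[spring [monsoon boar]] [[meadow jade] knife]] carver]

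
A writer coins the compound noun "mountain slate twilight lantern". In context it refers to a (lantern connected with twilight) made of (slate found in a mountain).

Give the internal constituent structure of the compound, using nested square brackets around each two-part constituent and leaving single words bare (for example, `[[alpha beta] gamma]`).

[[mountain slate] [twilight lantern]]

Overall it is a kind of lantern (specifically "twilight lantern"); the modifier is "mountain slate".
"mountain slate" → head "slate", modifier "mountain".
"twilight lantern" → head "lantern", modifier "twilight".
Putting it together: [[mountain slate] [twilight lantern]].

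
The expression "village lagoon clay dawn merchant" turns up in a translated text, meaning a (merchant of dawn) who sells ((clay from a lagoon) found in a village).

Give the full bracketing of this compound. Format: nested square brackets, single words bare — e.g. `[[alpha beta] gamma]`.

[[village [lagoon clay]] [dawn merchant]]

Whole compound: head "merchant" (specifically "dawn merchant"), modifier "village lagoon clay".
Within "village lagoon clay", the head is "clay" (specifically "lagoon clay") and the modifier is "village".
Within "lagoon clay", the head is "clay" and the modifier is "lagoon".
Within "dawn merchant", the head is "merchant" and the modifier is "dawn".
Putting it together: [[village [lagoon clay]] [dawn merchant]].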